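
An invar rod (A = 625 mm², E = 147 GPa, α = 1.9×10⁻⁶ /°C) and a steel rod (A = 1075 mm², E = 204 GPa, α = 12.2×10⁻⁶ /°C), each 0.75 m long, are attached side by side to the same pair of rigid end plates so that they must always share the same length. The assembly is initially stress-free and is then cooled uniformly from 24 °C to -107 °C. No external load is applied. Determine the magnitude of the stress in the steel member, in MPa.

σ ≈ 81.3 MPa (tensile)

Both members must finish at the same length. With the larger α, the steel tends to over-contract; the plates restrain it, putting the steel in tension and the invar in compression. With no external load the two internal forces are equal and opposite, magnitude P.
Setting the final lengths equal and cancelling L: (α₁ − α₂)ΔT = P/(A₁E₁) + P/(A₂E₂).
|α₁ − α₂|·ΔT = 10.3×10⁻⁶ × 131 = 0.001349.
1/(A₁E₁) + 1/(A₂E₂) = 1/(625×147×10³) + 1/(1075×204×10³) = 1.544×10⁻⁸ N⁻¹.
P = 0.001349 / 1.544×10⁻⁸ = 87370 N = 87.37 kN.
σ_{steel} = P/A₂ = 87370/1075 = 81.27 MPa, tensile.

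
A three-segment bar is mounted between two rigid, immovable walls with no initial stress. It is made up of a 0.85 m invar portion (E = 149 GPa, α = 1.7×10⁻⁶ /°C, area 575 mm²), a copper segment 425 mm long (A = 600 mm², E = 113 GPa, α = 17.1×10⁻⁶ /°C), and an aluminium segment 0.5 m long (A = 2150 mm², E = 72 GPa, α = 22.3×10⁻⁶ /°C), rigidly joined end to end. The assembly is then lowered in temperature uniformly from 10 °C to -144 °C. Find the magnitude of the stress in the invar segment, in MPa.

σ ≈ 274 MPa (tensile)

With the walls removed the bar would change length by δ_free = Σ αᵢΔT Lᵢ = 1.7×10⁻⁶×154×850 + 17.1×10⁻⁶×154×425 + 22.3×10⁻⁶×154×500 = 3.059 mm.
The rigid supports impose zero overall length change; the single axial force P common to all segments must satisfy P Σ Lᵢ/(AᵢEᵢ) = δ_free.
Σ Lᵢ/(AᵢEᵢ) = 850/(575×149×10³) + 425/(600×113×10³) + 500/(2150×72×10³) = 1.942×10⁻⁵ mm/N.
So P = 3.059 / 1.942×10⁻⁵ = 157.5 kN, tensile.
σ_{invar} = P / A = 157500 / 575 = 273.9 MPa.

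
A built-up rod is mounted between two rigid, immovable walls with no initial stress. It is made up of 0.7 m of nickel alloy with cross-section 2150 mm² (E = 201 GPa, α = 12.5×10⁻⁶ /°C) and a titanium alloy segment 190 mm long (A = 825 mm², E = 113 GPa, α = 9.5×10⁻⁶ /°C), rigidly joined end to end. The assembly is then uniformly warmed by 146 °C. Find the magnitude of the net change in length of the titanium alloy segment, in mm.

|ΔL| ≈ 0.595 mm

Free thermal expansion of the whole bar: Σ αᵢΔT Lᵢ = 12.5×10⁻⁶×146×700 + 9.5×10⁻⁶×146×190 = 1.541 mm.
Since the ends are fixed, an axial force P builds up, equal in every segment, with P · Σ Lᵢ/(AᵢEᵢ) = δ_free.
Σ Lᵢ/(AᵢEᵢ) = 700/(2150×201×10³) + 190/(825×113×10³) = 3.658×10⁻⁶ mm/N.
Hence P = δ_free / Σ(L/AE) = 1.541/3.658×10⁻⁶ = 421.3 kN (compressive).
For the titanium alloy segment, free thermal change = 9.5×10⁻⁶×146×190 = 0.2635 mm and elastic change from P = 421300×190/(825×113×10³) = 0.8586 mm; these oppose, so the net change is 0.595 mm (segment shortens).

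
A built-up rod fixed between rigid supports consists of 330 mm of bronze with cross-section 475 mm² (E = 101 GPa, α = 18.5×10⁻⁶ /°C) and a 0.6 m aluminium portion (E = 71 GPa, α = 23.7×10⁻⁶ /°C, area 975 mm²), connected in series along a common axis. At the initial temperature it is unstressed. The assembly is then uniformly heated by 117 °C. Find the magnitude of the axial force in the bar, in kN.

P ≈ 153 kN (compressive)

Free thermal expansion of the whole bar: Σ αᵢΔT Lᵢ = 18.5×10⁻⁶×117×330 + 23.7×10⁻⁶×117×600 = 2.378 mm.
The walls prevent any net length change, so an axial force P (same in every segment) develops. Compatibility: P · Σ Lᵢ/(AᵢEᵢ) = δ_free.
The series flexibility is Σ Lᵢ/(AᵢEᵢ) = 330/(475×101×10³) + 600/(975×71×10³) = 1.555×10⁻⁵ mm/N.
P = 2.378 / 1.555×10⁻⁵ = 153000 N = 153 kN, compressive.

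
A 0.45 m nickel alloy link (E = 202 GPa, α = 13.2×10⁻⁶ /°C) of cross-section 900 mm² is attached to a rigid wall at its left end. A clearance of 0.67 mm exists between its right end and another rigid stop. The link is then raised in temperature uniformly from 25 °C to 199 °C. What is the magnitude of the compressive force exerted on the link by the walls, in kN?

P ≈ 147 kN

Unrestrained expansion: δ_free = αΔT L = 13.2×10⁻⁶ × 174 × 450 = 1.034 mm.
The gap closes (δ_free > 0.67 mm) and the wall then resists a further 1.034 − 0.67 = 0.3636 mm of expansion.
Compatibility: PL/(AE) = 0.3636 mm, so σ = P/A = E × (0.3636/450) = 163.2 MPa.
Force on the wall = σA = 163.2 × 900 mm² = 146.9 kN.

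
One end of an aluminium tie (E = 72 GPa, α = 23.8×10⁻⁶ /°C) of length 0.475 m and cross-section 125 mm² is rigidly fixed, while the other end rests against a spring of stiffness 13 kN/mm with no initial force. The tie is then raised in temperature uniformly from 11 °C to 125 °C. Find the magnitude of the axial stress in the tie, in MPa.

The unrestrained thermal change is αΔT L = 23.8×10⁻⁶ × 114 × 475 = 1.289 mm.
Let P be the compressive force at the spring. The tie shortens elastically by PL/(AE) and the spring compresses by P/k; together these equal δ_free.
So P = δ_free / [L/(AE) + 1/k] = 1.289 / [ 475/(125×72×10³) + 1/(13×10³) ].
P = 1.289 / 0.0001297 = 9936 N.
σ = P/A = 9936/125 = 79.49 MPa.

σ ≈ 79.5 MPa (compressive)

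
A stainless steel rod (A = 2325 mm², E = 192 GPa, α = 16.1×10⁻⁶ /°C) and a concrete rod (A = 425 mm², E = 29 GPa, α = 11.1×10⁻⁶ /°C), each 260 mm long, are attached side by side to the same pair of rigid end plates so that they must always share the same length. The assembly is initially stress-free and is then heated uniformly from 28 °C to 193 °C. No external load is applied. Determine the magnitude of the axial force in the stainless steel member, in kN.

Both members must finish at the same length. With the larger α, the stainless steel tends to over-expand; the plates restrain it, putting the stainless steel in compression and the concrete in tension. With no external load the two internal forces are equal and opposite, magnitude P.
Setting the final lengths equal and cancelling L: (α₁ − α₂)ΔT = P/(A₁E₁) + P/(A₂E₂).
|α₁ − α₂|·ΔT = 5×10⁻⁶ × 165 = 0.000825.
1/(A₁E₁) + 1/(A₂E₂) = 1/(2325×192×10³) + 1/(425×29×10³) = 8.338×10⁻⁸ N⁻¹.
P = 0.000825 / 8.338×10⁻⁸ = 9895 N = 9.895 kN.

P ≈ 9.89 kN (compressive in the stainless steel)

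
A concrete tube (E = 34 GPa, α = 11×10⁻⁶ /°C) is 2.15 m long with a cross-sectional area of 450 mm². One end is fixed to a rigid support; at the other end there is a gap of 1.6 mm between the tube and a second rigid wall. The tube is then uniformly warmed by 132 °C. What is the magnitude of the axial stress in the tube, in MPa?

σ ≈ 24.1 MPa (compressive)

Unrestrained expansion: δ_free = αΔT L = 11×10⁻⁶ × 132 × 2150 = 3.122 mm.
This exceeds the 1.6 mm gap, so the wall pushes back. The portion of expansion that must be recovered elastically is δ_free − gap = 3.122 − 1.6 = 1.522 mm.
That suppressed elongation corresponds to σ = E·Δ/L = 34×10³ × 1.522/2150 = 24.07 MPa.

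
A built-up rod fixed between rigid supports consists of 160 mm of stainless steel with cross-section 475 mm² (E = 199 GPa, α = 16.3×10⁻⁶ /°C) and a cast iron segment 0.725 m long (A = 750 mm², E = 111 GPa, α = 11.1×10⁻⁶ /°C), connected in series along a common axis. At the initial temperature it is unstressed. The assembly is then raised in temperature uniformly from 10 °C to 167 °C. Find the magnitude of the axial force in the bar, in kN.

P ≈ 161 kN (compressive)

With the walls removed the bar would change length by δ_free = Σ αᵢΔT Lᵢ = 16.3×10⁻⁶×157×160 + 11.1×10⁻⁶×157×725 = 1.673 mm.
The rigid supports impose zero overall length change; the single axial force P common to all segments must satisfy P Σ Lᵢ/(AᵢEᵢ) = δ_free.
The series flexibility is Σ Lᵢ/(AᵢEᵢ) = 160/(475×199×10³) + 725/(750×111×10³) = 1.04×10⁻⁵ mm/N.
So P = 1.673 / 1.04×10⁻⁵ = 160.8 kN, compressive.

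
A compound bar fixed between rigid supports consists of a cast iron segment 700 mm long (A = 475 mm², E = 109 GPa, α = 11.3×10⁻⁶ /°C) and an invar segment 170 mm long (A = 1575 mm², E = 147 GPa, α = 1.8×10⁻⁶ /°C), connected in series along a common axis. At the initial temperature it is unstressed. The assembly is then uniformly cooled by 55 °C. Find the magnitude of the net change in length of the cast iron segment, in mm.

|ΔL| ≈ 0.00645 mm

If the supports were absent, the total length change would be Σ αᵢΔT Lᵢ = 11.3×10⁻⁶×55×700 + 1.8×10⁻⁶×55×170 = 0.4519 mm.
The walls prevent any net length change, so an axial force P (same in every segment) develops. Compatibility: P · Σ Lᵢ/(AᵢEᵢ) = δ_free.
Σ Lᵢ/(AᵢEᵢ) = 700/(475×109×10³) + 170/(1575×147×10³) = 1.425×10⁻⁵ mm/N.
P = 0.4519 / 1.425×10⁻⁵ = 31700 N = 31.7 kN, tensile.
For the cast iron segment, free thermal change = 11.3×10⁻⁶×55×700 = 0.435 mm and elastic change from P = 31700×700/(475×109×10³) = 0.4286 mm; these oppose, so the net change is 0.00645 mm (segment shortens).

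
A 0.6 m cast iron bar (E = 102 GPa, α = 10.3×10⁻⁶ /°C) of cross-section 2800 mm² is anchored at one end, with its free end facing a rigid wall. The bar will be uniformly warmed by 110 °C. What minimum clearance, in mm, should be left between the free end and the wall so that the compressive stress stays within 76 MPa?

g ≈ 0.233 mm

Free expansion if unrestrained: δ_free = αΔT L = 10.3×10⁻⁶ × 110 × 600 = 0.6798 mm.
At the allowable stress the elastic shortening the wall may impose is σL/E = 76 × 600 / (102×10³) = 0.4471 mm.
The gap must absorb the remainder: g_min = 0.6798 − 0.4471 = 0.2327 mm.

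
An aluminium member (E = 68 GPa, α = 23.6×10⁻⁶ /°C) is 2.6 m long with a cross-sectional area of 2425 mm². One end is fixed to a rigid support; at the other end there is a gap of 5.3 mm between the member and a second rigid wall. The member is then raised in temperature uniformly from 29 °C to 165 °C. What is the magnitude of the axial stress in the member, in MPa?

Unrestrained expansion: δ_free = αΔT L = 23.6×10⁻⁶ × 136 × 2600 = 8.345 mm.
The gap closes (δ_free > 5.3 mm) and the wall then resists a further 8.345 − 5.3 = 3.045 mm of expansion.
Compatibility: PL/(AE) = 3.045 mm, so σ = P/A = E × (3.045/2600) = 79.64 MPa.

σ ≈ 79.6 MPa (compressive)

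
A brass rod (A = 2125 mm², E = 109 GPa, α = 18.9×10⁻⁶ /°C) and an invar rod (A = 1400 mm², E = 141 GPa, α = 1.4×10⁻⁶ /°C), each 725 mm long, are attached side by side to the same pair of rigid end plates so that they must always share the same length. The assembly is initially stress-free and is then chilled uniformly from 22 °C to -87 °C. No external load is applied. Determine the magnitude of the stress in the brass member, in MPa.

σ ≈ 95.7 MPa (tensile)

The brass has the larger α, so on cooling it would change length more than the invar if both were free. The rigid plates force a common final length, so the brass is put into tension and the invar into compression, with equal and opposite forces P (no external load).
Compatibility of the two members (thermal + elastic change equal): (α₁ − α₂)ΔT = P·[1/(A₁E₁) + 1/(A₂E₂)].
|α₁ − α₂|·ΔT = 17.5×10⁻⁶ × 109 = 0.001907.
1/(A₁E₁) + 1/(A₂E₂) = 1/(2125×109×10³) + 1/(1400×141×10³) = 9.383×10⁻⁹ N⁻¹.
P = 0.001907 / 9.383×10⁻⁹ = 203300 N = 203.3 kN.
σ_{brass} = P/A₁ = 203300/2125 = 95.67 MPa, tensile.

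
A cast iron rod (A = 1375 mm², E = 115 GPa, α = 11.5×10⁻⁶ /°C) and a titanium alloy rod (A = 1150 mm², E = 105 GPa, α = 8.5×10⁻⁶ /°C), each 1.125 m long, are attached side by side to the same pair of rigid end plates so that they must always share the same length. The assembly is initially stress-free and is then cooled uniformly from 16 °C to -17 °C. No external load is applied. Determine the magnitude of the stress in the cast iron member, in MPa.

σ ≈ 4.93 MPa (tensile)

The cast iron has the larger α, so on cooling it would change length more than the titanium alloy if both were free. The rigid plates force a common final length, so the cast iron is put into tension and the titanium alloy into compression, with equal and opposite forces P (no external load).
Equating the net (thermal + elastic) strains gives |α₁ − α₂|·ΔT = P·[1/(A₁E₁) + 1/(A₂E₂)].
|α₁ − α₂|·ΔT = 3×10⁻⁶ × 33 = 9.9×10⁻⁵.
1/(A₁E₁) + 1/(A₂E₂) = 1/(1375×115×10³) + 1/(1150×105×10³) = 1.461×10⁻⁸ N⁻¹.
P = 9.9×10⁻⁵ / 1.461×10⁻⁸ = 6778 N = 6.778 kN.
σ_{cast iron} = P/A₁ = 6778/1375 = 4.93 MPa, tensile.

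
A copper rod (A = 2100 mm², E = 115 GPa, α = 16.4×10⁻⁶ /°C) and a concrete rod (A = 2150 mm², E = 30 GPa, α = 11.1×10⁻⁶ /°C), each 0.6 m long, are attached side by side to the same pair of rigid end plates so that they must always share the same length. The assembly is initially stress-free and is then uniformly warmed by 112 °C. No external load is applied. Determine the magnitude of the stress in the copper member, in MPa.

σ ≈ 14.4 MPa (compressive)

Equilibrium of a rigid end plate with no external load gives equal and opposite internal forces ±P in the two members. Since α_{copper} > α_{concrete}, heating drives the copper into compression and the concrete into tension.
Setting the final lengths equal and cancelling L: (α₁ − α₂)ΔT = P/(A₁E₁) + P/(A₂E₂).
|α₁ − α₂|·ΔT = 5.3×10⁻⁶ × 112 = 0.0005936.
1/(A₁E₁) + 1/(A₂E₂) = 1/(2100×115×10³) + 1/(2150×30×10³) = 1.964×10⁻⁸ N⁻¹.
So P = 0.0005936 / 1.964×10⁻⁸ = 30.22 kN.
σ_{copper} = P/A₁ = 30220/2100 = 14.39 MPa, compressive.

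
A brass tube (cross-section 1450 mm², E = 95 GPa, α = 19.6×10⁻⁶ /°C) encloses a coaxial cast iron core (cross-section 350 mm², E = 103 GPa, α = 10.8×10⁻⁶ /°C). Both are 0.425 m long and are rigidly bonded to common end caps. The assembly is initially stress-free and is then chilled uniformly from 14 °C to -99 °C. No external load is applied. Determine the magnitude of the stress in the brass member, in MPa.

Both members must finish at the same length. With the larger α, the brass tends to over-contract; the plates restrain it, putting the brass in tension and the cast iron in compression. With no external load the two internal forces are equal and opposite, magnitude P.
Equating the net (thermal + elastic) strains gives |α₁ − α₂|·ΔT = P·[1/(A₁E₁) + 1/(A₂E₂)].
|α₁ − α₂|·ΔT = 8.8×10⁻⁶ × 113 = 0.0009944.
1/(A₁E₁) + 1/(A₂E₂) = 1/(1450×95×10³) + 1/(350×103×10³) = 3.5×10⁻⁸ N⁻¹.
So P = 0.0009944 / 3.5×10⁻⁸ = 28.41 kN.
σ_{brass} = P/A₁ = 28410/1450 = 19.59 MPa, tensile.

σ ≈ 19.6 MPa (tensile)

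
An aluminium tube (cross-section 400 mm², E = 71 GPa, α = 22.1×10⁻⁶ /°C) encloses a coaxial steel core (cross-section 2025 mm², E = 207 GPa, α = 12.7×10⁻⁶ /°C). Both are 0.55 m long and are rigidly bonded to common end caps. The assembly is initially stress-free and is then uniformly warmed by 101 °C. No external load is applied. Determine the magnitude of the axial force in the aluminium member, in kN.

P ≈ 25.3 kN (compressive in the aluminium)

Equilibrium of a rigid end plate with no external load gives equal and opposite internal forces ±P in the two members. Since α_{aluminium} > α_{steel}, heating drives the aluminium into compression and the steel into tension.
Compatibility of the two members (thermal + elastic change equal): (α₁ − α₂)ΔT = P·[1/(A₁E₁) + 1/(A₂E₂)].
|α₁ − α₂|·ΔT = 9.4×10⁻⁶ × 101 = 0.0009494.
1/(A₁E₁) + 1/(A₂E₂) = 1/(400×71×10³) + 1/(2025×207×10³) = 3.76×10⁻⁸ N⁻¹.
P = 0.0009494 / 3.76×10⁻⁸ = 25250 N = 25.25 kN.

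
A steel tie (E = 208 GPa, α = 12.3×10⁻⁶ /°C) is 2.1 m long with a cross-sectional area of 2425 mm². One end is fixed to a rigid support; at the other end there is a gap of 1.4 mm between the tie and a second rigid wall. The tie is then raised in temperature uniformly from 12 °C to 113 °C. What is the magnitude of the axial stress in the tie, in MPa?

Unrestrained expansion: δ_free = αΔT L = 12.3×10⁻⁶ × 101 × 2100 = 2.609 mm.
After closing the 1.4 mm clearance, 2.609 − 1.4 = 1.209 mm of expansion remains to be suppressed by the wall.
Compatibility: PL/(AE) = 1.209 mm, so σ = P/A = E × (1.209/2100) = 119.7 MPa.

σ ≈ 120 MPa (compressive)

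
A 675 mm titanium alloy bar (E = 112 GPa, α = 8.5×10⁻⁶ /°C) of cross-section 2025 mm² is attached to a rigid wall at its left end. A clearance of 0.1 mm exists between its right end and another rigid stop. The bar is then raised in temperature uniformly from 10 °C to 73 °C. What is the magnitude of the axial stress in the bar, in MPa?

Unrestrained expansion: δ_free = αΔT L = 8.5×10⁻⁶ × 63 × 675 = 0.3615 mm.
This exceeds the 0.1 mm gap, so the wall pushes back. The portion of expansion that must be recovered elastically is δ_free − gap = 0.3615 − 0.1 = 0.2615 mm.
So σ = E(δ_free − g)/L = 112×10³ × 0.2615/675 = 43.38 MPa.

σ ≈ 43.4 MPa (compressive)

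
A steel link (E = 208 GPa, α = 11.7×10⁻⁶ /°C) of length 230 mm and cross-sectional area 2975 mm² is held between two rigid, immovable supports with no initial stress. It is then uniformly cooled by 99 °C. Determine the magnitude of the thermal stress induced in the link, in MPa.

The supports are rigid, so the total axial strain is zero. The restrained thermal strain is ε = αΔT = 11.7×10⁻⁶ × 99 = 1158.3×10⁻⁶.
Hence σ = E·αΔT = 208×10³ × 1158.3×10⁻⁶ = 240.9 MPa, tensile.

σ ≈ 241 MPa (tensile)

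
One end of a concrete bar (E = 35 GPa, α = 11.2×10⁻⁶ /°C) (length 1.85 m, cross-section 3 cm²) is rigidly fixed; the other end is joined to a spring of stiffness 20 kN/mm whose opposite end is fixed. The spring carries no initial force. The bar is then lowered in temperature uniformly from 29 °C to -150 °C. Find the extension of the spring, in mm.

δ ≈ 0.82 mm

Free thermal contraction: δ_free = αΔT L = 11.2×10⁻⁶ × 179 × 1850 = 3.709 mm.
Let P be the tensile force in the spring. The bar extends elastically by PL/(AE) and the spring stretches by P/k; together these equal δ_free.
So P = δ_free / [L/(AE) + 1/k] = 3.709 / [ 1850/(300×35×10³) + 1/(20×10³) ].
P = 3.709 / 0.0002262 = 16400 N.
Spring extension = P/k = 16400/(20×10³) = 0.8199 mm.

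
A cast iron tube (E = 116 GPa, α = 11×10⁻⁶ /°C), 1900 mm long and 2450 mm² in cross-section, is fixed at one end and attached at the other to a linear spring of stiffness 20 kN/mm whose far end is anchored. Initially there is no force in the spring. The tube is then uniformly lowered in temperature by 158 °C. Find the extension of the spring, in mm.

δ ≈ 2.91 mm

The unrestrained thermal change is αΔT L = 11×10⁻⁶ × 158 × 1900 = 3.302 mm.
With a force P in the spring, the elastic change of the tube is PL/(AE) and that of the spring is P/k; compatibility requires their sum to equal δ_free.
So P = δ_free / [L/(AE) + 1/k] = 3.302 / [ 1900/(2450×116×10³) + 1/(20×10³) ].
P = 3.302 / 5.669×10⁻⁵ = 58250 N.
Spring extension = P/k = 58250/(20×10³) = 2.913 mm.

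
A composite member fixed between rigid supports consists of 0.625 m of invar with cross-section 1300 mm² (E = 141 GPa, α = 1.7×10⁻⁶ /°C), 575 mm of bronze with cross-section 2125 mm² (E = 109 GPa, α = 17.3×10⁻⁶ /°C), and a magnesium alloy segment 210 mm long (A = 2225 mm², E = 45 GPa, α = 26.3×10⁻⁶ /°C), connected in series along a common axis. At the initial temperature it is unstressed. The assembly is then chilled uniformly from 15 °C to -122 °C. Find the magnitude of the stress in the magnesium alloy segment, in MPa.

σ ≈ 127 MPa (tensile)

If the supports were absent, the total length change would be Σ αᵢΔT Lᵢ = 1.7×10⁻⁶×137×625 + 17.3×10⁻⁶×137×575 + 26.3×10⁻⁶×137×210 = 2.265 mm.
The rigid supports impose zero overall length change; the single axial force P common to all segments must satisfy P Σ Lᵢ/(AᵢEᵢ) = δ_free.
The series flexibility is Σ Lᵢ/(AᵢEᵢ) = 625/(1300×141×10³) + 575/(2125×109×10³) + 210/(2225×45×10³) = 7.99×10⁻⁶ mm/N.
So P = 2.265 / 7.99×10⁻⁶ = 283.5 kN, tensile.
σ_{magnesium alloy} = P / A = 283500 / 2225 = 127.4 MPa.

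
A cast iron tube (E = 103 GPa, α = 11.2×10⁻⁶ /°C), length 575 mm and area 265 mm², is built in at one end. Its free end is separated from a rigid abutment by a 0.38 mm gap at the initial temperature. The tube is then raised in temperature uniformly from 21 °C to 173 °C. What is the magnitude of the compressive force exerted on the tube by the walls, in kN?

Free thermal elongation = αΔT L = 11.2×10⁻⁶ × 152 × 575 = 0.9789 mm.
The gap closes (δ_free > 0.38 mm) and the wall then resists a further 0.9789 − 0.38 = 0.5989 mm of expansion.
So σ = E(δ_free − g)/L = 103×10³ × 0.5989/575 = 107.3 MPa.
P = σA = 107.3 × 265 = 28.43 kN.

P ≈ 28.4 kN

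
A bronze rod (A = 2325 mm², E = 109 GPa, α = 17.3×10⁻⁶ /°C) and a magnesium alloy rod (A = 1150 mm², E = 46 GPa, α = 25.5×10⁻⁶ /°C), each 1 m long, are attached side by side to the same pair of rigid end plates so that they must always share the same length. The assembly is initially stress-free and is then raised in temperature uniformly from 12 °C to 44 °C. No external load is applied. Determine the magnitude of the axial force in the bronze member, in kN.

P ≈ 11.5 kN (tensile in the bronze)

Both members must finish at the same length. With the larger α, the magnesium alloy tends to over-expand; the plates restrain it, putting the magnesium alloy in compression and the bronze in tension. With no external load the two internal forces are equal and opposite, magnitude P.
Compatibility of the two members (thermal + elastic change equal): (α₁ − α₂)ΔT = P·[1/(A₁E₁) + 1/(A₂E₂)].
|α₁ − α₂|·ΔT = 8.2×10⁻⁶ × 32 = 0.0002624.
1/(A₁E₁) + 1/(A₂E₂) = 1/(2325×109×10³) + 1/(1150×46×10³) = 2.285×10⁻⁸ N⁻¹.
P = 0.0002624 / 2.285×10⁻⁸ = 11480 N = 11.48 kN.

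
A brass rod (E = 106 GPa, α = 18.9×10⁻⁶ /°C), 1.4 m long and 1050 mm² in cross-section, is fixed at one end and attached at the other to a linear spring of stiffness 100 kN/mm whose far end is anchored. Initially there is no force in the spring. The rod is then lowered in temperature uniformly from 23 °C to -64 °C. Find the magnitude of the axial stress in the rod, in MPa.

If the spring were absent the rod would shorten by αΔT L = 18.9×10⁻⁶ × 87 × 1400 = 2.302 mm.
Let P be the tensile force in the spring. The rod extends elastically by PL/(AE) and the spring stretches by P/k; together these equal δ_free.
P [ L/(AE) + 1/k ] = δ_free → P [ 1400/(1050×106×10³) + 1/(100×10³) ] = 2.302.
P = 2.302 / 2.258×10⁻⁵ = 102000 N.
σ = P/A = 102000/1050 = 97.1 MPa.

σ ≈ 97.1 MPa (tensile)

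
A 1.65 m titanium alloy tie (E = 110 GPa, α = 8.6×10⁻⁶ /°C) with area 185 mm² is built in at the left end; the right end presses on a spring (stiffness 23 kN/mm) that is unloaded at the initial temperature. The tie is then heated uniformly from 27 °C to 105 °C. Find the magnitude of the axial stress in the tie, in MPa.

Free thermal expansion: δ_free = αΔT L = 8.6×10⁻⁶ × 78 × 1650 = 1.107 mm.
Let P be the compressive force at the spring. The tie shortens elastically by PL/(AE) and the spring compresses by P/k; together these equal δ_free.
So P = δ_free / [L/(AE) + 1/k] = 1.107 / [ 1650/(185×110×10³) + 1/(23×10³) ].
P = 1.107 / 0.0001246 = 8886 N.
σ = P/A = 8886/185 = 48.03 MPa.

σ ≈ 48 MPa (compressive)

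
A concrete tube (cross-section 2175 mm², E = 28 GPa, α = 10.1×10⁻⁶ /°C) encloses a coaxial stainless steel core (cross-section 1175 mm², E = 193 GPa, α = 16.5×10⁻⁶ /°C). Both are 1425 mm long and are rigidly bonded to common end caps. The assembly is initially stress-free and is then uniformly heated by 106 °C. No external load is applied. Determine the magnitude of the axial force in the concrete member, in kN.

The stainless steel has the larger α, so on heating it would change length more than the concrete if both were free. The rigid plates force a common final length, so the stainless steel is put into compression and the concrete into tension, with equal and opposite forces P (no external load).
Equating the net (thermal + elastic) strains gives |α₁ − α₂|·ΔT = P·[1/(A₁E₁) + 1/(A₂E₂)].
|α₁ − α₂|·ΔT = 6.4×10⁻⁶ × 106 = 0.0006784.
1/(A₁E₁) + 1/(A₂E₂) = 1/(2175×28×10³) + 1/(1175×193×10³) = 2.083×10⁻⁸ N⁻¹.
P = 0.0006784 / 2.083×10⁻⁸ = 32570 N = 32.57 kN.

P ≈ 32.6 kN (tensile in the concrete)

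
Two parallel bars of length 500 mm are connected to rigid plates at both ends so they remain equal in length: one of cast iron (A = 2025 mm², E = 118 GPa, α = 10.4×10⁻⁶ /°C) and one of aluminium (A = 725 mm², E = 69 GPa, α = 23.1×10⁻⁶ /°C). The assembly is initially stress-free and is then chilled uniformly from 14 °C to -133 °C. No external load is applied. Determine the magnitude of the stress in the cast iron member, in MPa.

Equilibrium of a rigid end plate with no external load gives equal and opposite internal forces ±P in the two members. Since α_{aluminium} > α_{cast iron}, cooling drives the aluminium into tension and the cast iron into compression.
Compatibility of the two members (thermal + elastic change equal): (α₁ − α₂)ΔT = P·[1/(A₁E₁) + 1/(A₂E₂)].
|α₁ − α₂|·ΔT = 12.7×10⁻⁶ × 147 = 0.001867.
1/(A₁E₁) + 1/(A₂E₂) = 1/(2025×118×10³) + 1/(725×69×10³) = 2.417×10⁻⁸ N⁻¹.
P = 0.001867 / 2.417×10⁻⁸ = 77220 N = 77.22 kN.
σ_{cast iron} = P/A₁ = 77220/2025 = 38.14 MPa, compressive.

σ ≈ 38.1 MPa (compressive)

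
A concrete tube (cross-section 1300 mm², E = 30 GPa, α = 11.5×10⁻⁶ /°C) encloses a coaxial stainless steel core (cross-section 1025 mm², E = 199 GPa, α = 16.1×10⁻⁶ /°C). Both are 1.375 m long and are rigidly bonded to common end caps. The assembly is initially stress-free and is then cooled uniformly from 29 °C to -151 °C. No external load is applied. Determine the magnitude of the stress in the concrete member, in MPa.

σ ≈ 20.9 MPa (compressive)

The stainless steel has the larger α, so on cooling it would change length more than the concrete if both were free. The rigid plates force a common final length, so the stainless steel is put into tension and the concrete into compression, with equal and opposite forces P (no external load).
Setting the final lengths equal and cancelling L: (α₁ − α₂)ΔT = P/(A₁E₁) + P/(A₂E₂).
|α₁ − α₂|·ΔT = 4.6×10⁻⁶ × 180 = 0.000828.
1/(A₁E₁) + 1/(A₂E₂) = 1/(1300×30×10³) + 1/(1025×199×10³) = 3.054×10⁻⁸ N⁻¹.
So P = 0.000828 / 3.054×10⁻⁸ = 27.11 kN.
σ_{concrete} = P/A₁ = 27110/1300 = 20.85 MPa, compressive.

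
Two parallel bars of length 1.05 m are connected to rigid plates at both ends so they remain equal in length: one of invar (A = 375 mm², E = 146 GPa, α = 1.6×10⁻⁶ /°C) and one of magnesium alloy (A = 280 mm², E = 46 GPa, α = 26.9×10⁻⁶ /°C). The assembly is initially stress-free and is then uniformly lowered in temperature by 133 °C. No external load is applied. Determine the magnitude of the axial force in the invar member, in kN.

Both members must finish at the same length. With the larger α, the magnesium alloy tends to over-contract; the plates restrain it, putting the magnesium alloy in tension and the invar in compression. With no external load the two internal forces are equal and opposite, magnitude P.
Setting the final lengths equal and cancelling L: (α₁ − α₂)ΔT = P/(A₁E₁) + P/(A₂E₂).
|α₁ − α₂|·ΔT = 25.3×10⁻⁶ × 133 = 0.003365.
1/(A₁E₁) + 1/(A₂E₂) = 1/(375×146×10³) + 1/(280×46×10³) = 9.59×10⁻⁸ N⁻¹.
So P = 0.003365 / 9.59×10⁻⁸ = 35.09 kN.

P ≈ 35.1 kN (compressive in the invar)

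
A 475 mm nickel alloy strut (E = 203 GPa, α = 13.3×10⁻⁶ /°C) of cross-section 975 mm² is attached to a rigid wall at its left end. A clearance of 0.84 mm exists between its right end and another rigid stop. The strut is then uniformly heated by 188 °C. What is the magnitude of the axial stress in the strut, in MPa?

If the wall were absent the strut would grow by αΔT L = 13.3×10⁻⁶ × 188 × 475 = 1.188 mm.
After closing the 0.84 mm clearance, 1.188 − 0.84 = 0.3477 mm of expansion remains to be suppressed by the wall.
So σ = E(δ_free − g)/L = 203×10³ × 0.3477/475 = 148.6 MPa.

σ ≈ 149 MPa (compressive)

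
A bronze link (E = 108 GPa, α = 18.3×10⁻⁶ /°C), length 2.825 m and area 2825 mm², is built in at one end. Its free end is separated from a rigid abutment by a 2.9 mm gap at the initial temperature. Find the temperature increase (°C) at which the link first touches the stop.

The gap closes when αΔT L = 2.9 mm, since the link is still unstressed at that instant.
So ΔT = g/(αL) = 2.9/(18.3×10⁻⁶ × 2825) = 56.1 °C.

ΔT ≈ 56.1 °C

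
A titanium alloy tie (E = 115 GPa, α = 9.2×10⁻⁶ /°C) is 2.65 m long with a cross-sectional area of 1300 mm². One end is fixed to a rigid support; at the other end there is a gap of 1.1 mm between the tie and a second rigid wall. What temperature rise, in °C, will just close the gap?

ΔT ≈ 45.1 °C

The gap closes when αΔT L = 1.1 mm, since the tie is still unstressed at that instant.
ΔT = 1.1 / (9.2×10⁻⁶ × 2650) = 45.12 °C.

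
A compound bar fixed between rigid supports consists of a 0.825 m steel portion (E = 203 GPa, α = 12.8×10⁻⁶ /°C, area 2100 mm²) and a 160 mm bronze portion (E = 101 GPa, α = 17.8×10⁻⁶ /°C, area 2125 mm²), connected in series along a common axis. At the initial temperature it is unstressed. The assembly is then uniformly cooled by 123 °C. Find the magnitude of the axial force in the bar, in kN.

P ≈ 615 kN (tensile)

Free thermal contraction of the whole bar: Σ αᵢΔT Lᵢ = 12.8×10⁻⁶×123×825 + 17.8×10⁻⁶×123×160 = 1.649 mm.
The rigid supports impose zero overall length change; the single axial force P common to all segments must satisfy P Σ Lᵢ/(AᵢEᵢ) = δ_free.
The series flexibility is Σ Lᵢ/(AᵢEᵢ) = 825/(2100×203×10³) + 160/(2125×101×10³) = 2.681×10⁻⁶ mm/N.
So P = 1.649 / 2.681×10⁻⁶ = 615.2 kN, tensile.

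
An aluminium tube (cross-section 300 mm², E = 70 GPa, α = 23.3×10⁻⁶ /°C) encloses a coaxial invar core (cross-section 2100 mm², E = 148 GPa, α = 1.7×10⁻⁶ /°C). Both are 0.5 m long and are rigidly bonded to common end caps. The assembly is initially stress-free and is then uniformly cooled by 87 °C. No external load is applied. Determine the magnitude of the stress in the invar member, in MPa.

Both members must finish at the same length. With the larger α, the aluminium tends to over-contract; the plates restrain it, putting the aluminium in tension and the invar in compression. With no external load the two internal forces are equal and opposite, magnitude P.
Compatibility of the two members (thermal + elastic change equal): (α₁ − α₂)ΔT = P·[1/(A₁E₁) + 1/(A₂E₂)].
|α₁ − α₂|·ΔT = 21.6×10⁻⁶ × 87 = 0.001879.
1/(A₁E₁) + 1/(A₂E₂) = 1/(300×70×10³) + 1/(2100×148×10³) = 5.084×10⁻⁸ N⁻¹.
P = 0.001879 / 5.084×10⁻⁸ = 36970 N = 36.97 kN.
σ_{invar} = P/A₂ = 36970/2100 = 17.6 MPa, compressive.

σ ≈ 17.6 MPa (compressive)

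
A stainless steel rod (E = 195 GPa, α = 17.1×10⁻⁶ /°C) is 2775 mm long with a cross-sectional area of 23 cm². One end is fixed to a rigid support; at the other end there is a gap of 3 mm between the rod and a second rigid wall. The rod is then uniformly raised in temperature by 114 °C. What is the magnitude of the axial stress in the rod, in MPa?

σ ≈ 169 MPa (compressive)

Free thermal elongation = αΔT L = 17.1×10⁻⁶ × 114 × 2775 = 5.41 mm.
After closing the 3 mm clearance, 5.41 − 3 = 2.41 mm of expansion remains to be suppressed by the wall.
So σ = E(δ_free − g)/L = 195×10³ × 2.41/2775 = 169.3 MPa.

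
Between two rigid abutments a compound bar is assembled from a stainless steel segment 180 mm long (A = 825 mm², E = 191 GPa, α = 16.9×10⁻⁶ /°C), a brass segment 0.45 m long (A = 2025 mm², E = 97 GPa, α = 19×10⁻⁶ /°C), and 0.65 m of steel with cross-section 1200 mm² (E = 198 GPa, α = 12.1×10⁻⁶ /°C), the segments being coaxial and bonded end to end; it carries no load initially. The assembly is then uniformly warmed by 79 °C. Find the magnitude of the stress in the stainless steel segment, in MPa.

σ ≈ 302 MPa (compressive)

With the walls removed the bar would change length by δ_free = Σ αᵢΔT Lᵢ = 16.9×10⁻⁶×79×180 + 19×10⁻⁶×79×450 + 12.1×10⁻⁶×79×650 = 1.537 mm.
Since the ends are fixed, an axial force P builds up, equal in every segment, with P · Σ Lᵢ/(AᵢEᵢ) = δ_free.
The series flexibility is Σ Lᵢ/(AᵢEᵢ) = 180/(825×191×10³) + 450/(2025×97×10³) + 650/(1200×198×10³) = 6.169×10⁻⁶ mm/N.
Hence P = δ_free / Σ(L/AE) = 1.537/6.169×10⁻⁶ = 249.2 kN (compressive).
σ_{stainless steel} = P / A = 249200 / 825 = 302 MPa.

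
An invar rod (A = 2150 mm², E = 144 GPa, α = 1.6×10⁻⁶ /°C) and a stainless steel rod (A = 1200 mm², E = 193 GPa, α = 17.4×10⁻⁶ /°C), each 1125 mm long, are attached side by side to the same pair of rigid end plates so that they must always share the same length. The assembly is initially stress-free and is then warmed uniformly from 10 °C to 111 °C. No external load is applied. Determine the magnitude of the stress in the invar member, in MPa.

The stainless steel has the larger α, so on heating it would change length more than the invar if both were free. The rigid plates force a common final length, so the stainless steel is put into compression and the invar into tension, with equal and opposite forces P (no external load).
Setting the final lengths equal and cancelling L: (α₁ − α₂)ΔT = P/(A₁E₁) + P/(A₂E₂).
|α₁ − α₂|·ΔT = 15.8×10⁻⁶ × 101 = 0.001596.
1/(A₁E₁) + 1/(A₂E₂) = 1/(2150×144×10³) + 1/(1200×193×10³) = 7.548×10⁻⁹ N⁻¹.
So P = 0.001596 / 7.548×10⁻⁹ = 211.4 kN.
σ_{invar} = P/A₁ = 211400/2150 = 98.34 MPa, tensile.

σ ≈ 98.3 MPa (tensile)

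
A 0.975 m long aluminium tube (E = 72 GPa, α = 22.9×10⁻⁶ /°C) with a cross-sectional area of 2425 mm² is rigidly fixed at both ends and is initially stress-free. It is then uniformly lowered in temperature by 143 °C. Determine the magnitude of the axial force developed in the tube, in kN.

P ≈ 572 kN (tensile)

With zero net strain, σ = E·αΔT = 72 GPa × 22.9×10⁻⁶ × 143 = 235.8 MPa.
P = AEαΔT = 2425 × 72×10³ × 22.9×10⁻⁶ × 143 = 571.8 kN (tensile).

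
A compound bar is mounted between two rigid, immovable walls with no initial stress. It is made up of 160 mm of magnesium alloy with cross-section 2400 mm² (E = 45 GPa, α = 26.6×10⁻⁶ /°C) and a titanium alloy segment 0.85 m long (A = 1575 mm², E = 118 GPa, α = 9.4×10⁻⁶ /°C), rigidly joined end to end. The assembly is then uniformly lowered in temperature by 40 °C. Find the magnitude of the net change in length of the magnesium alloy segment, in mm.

|ΔL| ≈ 0.0504 mm

With the walls removed the bar would change length by δ_free = Σ αᵢΔT Lᵢ = 26.6×10⁻⁶×40×160 + 9.4×10⁻⁶×40×850 = 0.4898 mm.
The walls prevent any net length change, so an axial force P (same in every segment) develops. Compatibility: P · Σ Lᵢ/(AᵢEᵢ) = δ_free.
Σ Lᵢ/(AᵢEᵢ) = 160/(2400×45×10³) + 850/(1575×118×10³) = 6.055×10⁻⁶ mm/N.
P = 0.4898 / 6.055×10⁻⁶ = 80900 N = 80.9 kN, tensile.
For the magnesium alloy segment, free thermal change = 26.6×10⁻⁶×40×160 = 0.1702 mm and elastic change from P = 80900×160/(2400×45×10³) = 0.1198 mm; these oppose, so the net change is 0.0504 mm (segment shortens).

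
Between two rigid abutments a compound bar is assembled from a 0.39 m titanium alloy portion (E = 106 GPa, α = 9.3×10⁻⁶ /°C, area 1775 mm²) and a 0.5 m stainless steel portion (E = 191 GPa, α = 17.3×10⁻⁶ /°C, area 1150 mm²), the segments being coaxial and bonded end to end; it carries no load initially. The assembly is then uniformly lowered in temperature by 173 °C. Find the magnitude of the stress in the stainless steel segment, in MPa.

If the supports were absent, the total length change would be Σ αᵢΔT Lᵢ = 9.3×10⁻⁶×173×390 + 17.3×10⁻⁶×173×500 = 2.124 mm.
The rigid supports impose zero overall length change; the single axial force P common to all segments must satisfy P Σ Lᵢ/(AᵢEᵢ) = δ_free.
Σ Lᵢ/(AᵢEᵢ) = 390/(1775×106×10³) + 500/(1150×191×10³) = 4.349×10⁻⁶ mm/N.
Hence P = δ_free / Σ(L/AE) = 2.124/4.349×10⁻⁶ = 488.4 kN (tensile).
σ_{stainless steel} = P / A = 488400 / 1150 = 424.7 MPa.

σ ≈ 425 MPa (tensile)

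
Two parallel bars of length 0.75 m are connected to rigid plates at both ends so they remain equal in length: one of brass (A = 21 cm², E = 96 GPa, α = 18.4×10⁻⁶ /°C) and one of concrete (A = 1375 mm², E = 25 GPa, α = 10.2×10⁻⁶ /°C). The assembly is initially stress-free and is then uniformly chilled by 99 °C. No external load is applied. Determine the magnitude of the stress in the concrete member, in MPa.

Equilibrium of a rigid end plate with no external load gives equal and opposite internal forces ±P in the two members. Since α_{brass} > α_{concrete}, cooling drives the brass into tension and the concrete into compression.
Compatibility of the two members (thermal + elastic change equal): (α₁ − α₂)ΔT = P·[1/(A₁E₁) + 1/(A₂E₂)].
|α₁ − α₂|·ΔT = 8.2×10⁻⁶ × 99 = 0.0008118.
1/(A₁E₁) + 1/(A₂E₂) = 1/(2100×96×10³) + 1/(1375×25×10³) = 3.405×10⁻⁸ N⁻¹.
P = 0.0008118 / 3.405×10⁻⁸ = 23840 N = 23.84 kN.
σ_{concrete} = P/A₂ = 23840/1375 = 17.34 MPa, compressive.

σ ≈ 17.3 MPa (compressive)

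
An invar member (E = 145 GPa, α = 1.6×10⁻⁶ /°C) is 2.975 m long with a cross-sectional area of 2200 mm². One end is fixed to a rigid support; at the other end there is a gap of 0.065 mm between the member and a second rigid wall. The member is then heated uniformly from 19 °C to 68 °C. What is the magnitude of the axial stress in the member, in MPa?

σ ≈ 8.2 MPa (compressive)

Unrestrained expansion: δ_free = αΔT L = 1.6×10⁻⁶ × 49 × 2975 = 0.2332 mm.
The gap closes (δ_free > 0.065 mm) and the wall then resists a further 0.2332 − 0.065 = 0.1682 mm of expansion.
That suppressed elongation corresponds to σ = E·Δ/L = 145×10³ × 0.1682/2975 = 8.2 MPa.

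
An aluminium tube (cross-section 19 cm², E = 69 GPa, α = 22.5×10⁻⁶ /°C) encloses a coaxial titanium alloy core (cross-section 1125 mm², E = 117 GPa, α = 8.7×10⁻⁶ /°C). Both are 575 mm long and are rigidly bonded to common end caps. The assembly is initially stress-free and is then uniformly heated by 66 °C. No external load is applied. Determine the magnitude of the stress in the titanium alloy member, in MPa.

Equilibrium of a rigid end plate with no external load gives equal and opposite internal forces ±P in the two members. Since α_{aluminium} > α_{titanium alloy}, heating drives the aluminium into compression and the titanium alloy into tension.
Setting the final lengths equal and cancelling L: (α₁ − α₂)ΔT = P/(A₁E₁) + P/(A₂E₂).
|α₁ − α₂|·ΔT = 13.8×10⁻⁶ × 66 = 0.0009108.
1/(A₁E₁) + 1/(A₂E₂) = 1/(1900×69×10³) + 1/(1125×117×10³) = 1.523×10⁻⁸ N⁻¹.
P = 0.0009108 / 1.523×10⁻⁸ = 59820 N = 59.82 kN.
σ_{titanium alloy} = P/A₂ = 59820/1125 = 53.18 MPa, tensile.

σ ≈ 53.2 MPa (tensile)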